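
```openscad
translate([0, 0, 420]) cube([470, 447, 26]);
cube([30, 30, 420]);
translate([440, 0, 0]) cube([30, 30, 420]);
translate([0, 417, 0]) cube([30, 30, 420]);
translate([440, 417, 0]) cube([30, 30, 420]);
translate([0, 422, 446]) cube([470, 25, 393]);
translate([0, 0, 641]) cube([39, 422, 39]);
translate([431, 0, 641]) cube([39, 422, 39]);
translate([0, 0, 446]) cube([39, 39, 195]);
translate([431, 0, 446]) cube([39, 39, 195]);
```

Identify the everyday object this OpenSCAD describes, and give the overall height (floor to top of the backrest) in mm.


A chair. The overall height is 839 mm.

A slab on four corner posts with a tall panel at the back — a chair. The seat slab sits at z = 420 with thickness 26, and the 393 mm backrest starts at the seat top, so the overall height is 420 + 26 + 393 = 839 mm.


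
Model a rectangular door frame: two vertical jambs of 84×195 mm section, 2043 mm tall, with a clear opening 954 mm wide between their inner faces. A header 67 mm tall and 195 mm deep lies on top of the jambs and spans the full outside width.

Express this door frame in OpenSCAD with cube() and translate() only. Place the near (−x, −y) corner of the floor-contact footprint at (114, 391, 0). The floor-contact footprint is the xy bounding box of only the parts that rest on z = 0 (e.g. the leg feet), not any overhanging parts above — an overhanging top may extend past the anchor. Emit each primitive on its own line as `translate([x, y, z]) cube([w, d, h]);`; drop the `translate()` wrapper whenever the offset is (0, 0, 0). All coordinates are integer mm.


translate([114, 391, 0]) cube([84, 195, 2043]);
translate([1152, 391, 0]) cube([84, 195, 2043]);
translate([114, 391, 2043]) cube([1122, 195, 67]);


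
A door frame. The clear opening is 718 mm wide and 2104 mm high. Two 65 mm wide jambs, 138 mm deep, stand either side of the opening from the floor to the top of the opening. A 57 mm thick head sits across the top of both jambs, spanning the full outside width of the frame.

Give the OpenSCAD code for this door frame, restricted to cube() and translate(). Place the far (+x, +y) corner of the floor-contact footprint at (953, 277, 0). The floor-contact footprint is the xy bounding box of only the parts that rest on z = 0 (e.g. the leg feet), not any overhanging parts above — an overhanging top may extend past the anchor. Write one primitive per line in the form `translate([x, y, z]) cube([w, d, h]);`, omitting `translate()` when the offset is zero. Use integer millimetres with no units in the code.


translate([105, 139, 0]) cube([65, 138, 2104]);
translate([888, 139, 0]) cube([65, 138, 2104]);
translate([105, 139, 2104]) cube([848, 138, 57]);


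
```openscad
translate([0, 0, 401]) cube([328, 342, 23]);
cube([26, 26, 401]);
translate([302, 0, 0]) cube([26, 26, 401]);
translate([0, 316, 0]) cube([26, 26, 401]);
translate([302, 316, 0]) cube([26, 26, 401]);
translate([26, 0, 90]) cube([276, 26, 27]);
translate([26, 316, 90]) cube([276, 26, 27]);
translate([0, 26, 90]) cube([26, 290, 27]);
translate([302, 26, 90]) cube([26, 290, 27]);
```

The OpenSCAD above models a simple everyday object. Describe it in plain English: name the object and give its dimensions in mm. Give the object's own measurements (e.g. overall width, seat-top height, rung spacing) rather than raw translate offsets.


A simple wooden stool: a rectangular seat 328 mm (x) by 342 mm (y), 23 mm thick, top face at z = 424 mm, on four square legs, each 26×26 mm in cross-section. The legs rest on z = 0, each flush with a corner of the seat. Four stretchers, 26 mm wide and 27 mm tall, connect adjacent legs with their undersides at z = 90 mm, each running between the inner faces of the legs it joins and aligned with the legs' outer faces on the other axis.


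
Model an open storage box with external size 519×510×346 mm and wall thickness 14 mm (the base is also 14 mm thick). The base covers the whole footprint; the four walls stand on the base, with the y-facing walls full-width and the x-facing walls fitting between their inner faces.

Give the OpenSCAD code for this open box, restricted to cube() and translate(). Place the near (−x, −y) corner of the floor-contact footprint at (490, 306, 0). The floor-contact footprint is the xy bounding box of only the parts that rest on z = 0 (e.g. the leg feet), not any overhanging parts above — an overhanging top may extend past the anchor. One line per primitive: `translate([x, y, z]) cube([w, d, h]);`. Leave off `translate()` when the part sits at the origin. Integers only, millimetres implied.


translate([490, 306, 0]) cube([519, 510, 14]);
translate([490, 306, 14]) cube([519, 14, 332]);
translate([490, 802, 14]) cube([519, 14, 332]);
translate([490, 320, 14]) cube([14, 482, 332]);
translate([995, 320, 14]) cube([14, 482, 332]);


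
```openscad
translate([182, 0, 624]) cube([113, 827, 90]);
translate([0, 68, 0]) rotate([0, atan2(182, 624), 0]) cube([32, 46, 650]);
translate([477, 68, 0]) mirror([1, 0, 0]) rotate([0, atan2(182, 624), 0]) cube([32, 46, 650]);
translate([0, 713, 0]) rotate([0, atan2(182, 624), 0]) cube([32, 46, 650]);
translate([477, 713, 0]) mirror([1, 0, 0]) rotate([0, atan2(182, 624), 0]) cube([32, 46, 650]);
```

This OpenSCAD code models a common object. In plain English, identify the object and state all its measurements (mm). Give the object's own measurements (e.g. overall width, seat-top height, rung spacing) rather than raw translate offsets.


A sawhorse. A 113×827×90 mm beam (x, y, z) sits on two A-frame leg pairs. Each pair is two raked legs of 32×46 mm section (46 mm along y) splaying symmetrically in x. Each leg rises 624 mm vertically over 182 mm of horizontal reach and is 650 mm long along its own axis. Every leg's outer bottom edge rests on the floor and its outer top edge meets a bottom edge of the beam — the left legs (tilting toward +x) meet the beam's −x bottom edge, the right legs (their mirror images, tilting toward −x) meet its +x bottom edge — so the leg tops tuck under the beam, the beam's underside is 624 mm above the floor, and the feet are 477 mm apart outside-to-outside with the beam centred between them. The two leg pairs are set in 68 mm from either end of the beam.


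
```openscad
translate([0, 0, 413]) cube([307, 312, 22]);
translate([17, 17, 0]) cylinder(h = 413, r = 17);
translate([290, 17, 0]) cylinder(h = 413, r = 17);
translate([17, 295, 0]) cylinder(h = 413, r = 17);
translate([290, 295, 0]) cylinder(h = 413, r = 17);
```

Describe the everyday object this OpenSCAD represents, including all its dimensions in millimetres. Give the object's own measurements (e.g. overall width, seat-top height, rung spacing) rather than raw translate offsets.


A simple wooden stool: a rectangular seat 307 mm (x) by 312 mm (y), 22 mm thick, top face at z = 435 mm, on four round legs, each 34 mm in diameter. The legs rest on z = 0, each leg's axis is inset half a diameter from the nearest pair of seat edges (so the leg's bounding box is flush with the corner).


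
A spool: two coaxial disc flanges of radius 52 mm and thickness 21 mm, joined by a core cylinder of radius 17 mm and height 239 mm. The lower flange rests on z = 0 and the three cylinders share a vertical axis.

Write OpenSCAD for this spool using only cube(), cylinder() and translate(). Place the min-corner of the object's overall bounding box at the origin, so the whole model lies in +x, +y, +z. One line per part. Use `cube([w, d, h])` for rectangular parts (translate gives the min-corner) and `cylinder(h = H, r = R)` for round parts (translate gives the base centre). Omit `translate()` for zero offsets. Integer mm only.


translate([52, 52, 0]) cylinder(h = 21, r = 52);
translate([52, 52, 21]) cylinder(h = 239, r = 17);
translate([52, 52, 260]) cylinder(h = 21, r = 52);


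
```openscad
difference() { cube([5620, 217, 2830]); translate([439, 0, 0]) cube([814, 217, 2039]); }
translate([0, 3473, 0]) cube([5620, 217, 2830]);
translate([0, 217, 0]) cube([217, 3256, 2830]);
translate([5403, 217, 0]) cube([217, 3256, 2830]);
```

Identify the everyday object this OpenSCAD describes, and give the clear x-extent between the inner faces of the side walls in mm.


A single room. The interior width is 5186 mm.

Four walls enclosing a rectangle with a door in the front wall — a room. Outside width 5620 minus two 217 mm walls gives 5186 mm.


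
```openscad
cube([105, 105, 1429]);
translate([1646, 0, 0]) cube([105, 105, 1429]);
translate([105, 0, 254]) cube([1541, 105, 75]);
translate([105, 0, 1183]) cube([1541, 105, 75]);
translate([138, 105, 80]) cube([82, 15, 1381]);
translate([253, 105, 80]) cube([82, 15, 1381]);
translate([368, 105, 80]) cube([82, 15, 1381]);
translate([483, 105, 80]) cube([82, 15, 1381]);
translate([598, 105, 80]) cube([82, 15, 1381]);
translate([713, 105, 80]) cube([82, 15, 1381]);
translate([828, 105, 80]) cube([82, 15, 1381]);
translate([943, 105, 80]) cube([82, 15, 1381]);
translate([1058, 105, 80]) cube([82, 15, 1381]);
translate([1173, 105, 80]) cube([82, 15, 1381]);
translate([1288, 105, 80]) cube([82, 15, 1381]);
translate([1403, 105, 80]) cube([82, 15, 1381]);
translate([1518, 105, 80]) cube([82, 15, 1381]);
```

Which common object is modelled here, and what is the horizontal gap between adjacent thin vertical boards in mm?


A fence section. The picket gap is 33 mm.

Two posts, two rails, 13 pickets — a fence section. Span 1541 mm holds 13 pickets of 82 mm with 14 equal gaps: ⌊(1541 − 13·82) / 14⌋ = 33 mm.


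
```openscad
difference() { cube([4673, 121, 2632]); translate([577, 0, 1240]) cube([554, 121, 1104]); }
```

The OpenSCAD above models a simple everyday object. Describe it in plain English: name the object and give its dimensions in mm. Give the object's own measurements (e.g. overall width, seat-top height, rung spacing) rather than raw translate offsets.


A wall 4673 mm long (x), 121 mm thick (y), 2632 mm tall, with a rectangular window opening cut through it. The opening is 554 mm wide and 1104 mm tall; its sill is at z = 1240 mm and its near (−x) edge is 577 mm from the wall's −x end. The opening passes through the full wall thickness.


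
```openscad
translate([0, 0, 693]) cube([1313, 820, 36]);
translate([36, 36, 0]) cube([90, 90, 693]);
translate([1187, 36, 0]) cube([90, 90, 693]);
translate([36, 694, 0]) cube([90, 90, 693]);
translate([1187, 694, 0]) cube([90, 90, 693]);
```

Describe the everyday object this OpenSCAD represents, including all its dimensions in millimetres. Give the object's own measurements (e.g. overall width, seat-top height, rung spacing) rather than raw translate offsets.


A table: top 1313 mm (x) × 820 mm (y), 36 mm thick, upper face at z = 729 mm, on four 90×90 mm square legs, each inset 36 mm from the nearest pair of top edges from z = 0 to the bottom of the top.


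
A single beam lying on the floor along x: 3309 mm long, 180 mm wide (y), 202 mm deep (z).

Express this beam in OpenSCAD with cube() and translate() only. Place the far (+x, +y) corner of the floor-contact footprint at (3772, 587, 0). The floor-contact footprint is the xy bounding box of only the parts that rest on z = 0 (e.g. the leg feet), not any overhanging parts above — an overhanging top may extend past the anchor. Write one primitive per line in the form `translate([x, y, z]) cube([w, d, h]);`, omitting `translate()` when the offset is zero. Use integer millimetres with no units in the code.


translate([463, 407, 0]) cube([3309, 180, 202]);


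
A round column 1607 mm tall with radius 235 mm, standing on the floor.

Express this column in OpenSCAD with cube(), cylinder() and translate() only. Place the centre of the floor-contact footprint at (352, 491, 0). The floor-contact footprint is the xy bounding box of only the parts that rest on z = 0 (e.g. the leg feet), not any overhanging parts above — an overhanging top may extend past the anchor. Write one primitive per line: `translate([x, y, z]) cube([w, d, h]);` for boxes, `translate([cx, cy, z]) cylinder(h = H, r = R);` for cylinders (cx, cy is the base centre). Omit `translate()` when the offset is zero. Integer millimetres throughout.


translate([352, 491, 0]) cylinder(h = 1607, r = 235);


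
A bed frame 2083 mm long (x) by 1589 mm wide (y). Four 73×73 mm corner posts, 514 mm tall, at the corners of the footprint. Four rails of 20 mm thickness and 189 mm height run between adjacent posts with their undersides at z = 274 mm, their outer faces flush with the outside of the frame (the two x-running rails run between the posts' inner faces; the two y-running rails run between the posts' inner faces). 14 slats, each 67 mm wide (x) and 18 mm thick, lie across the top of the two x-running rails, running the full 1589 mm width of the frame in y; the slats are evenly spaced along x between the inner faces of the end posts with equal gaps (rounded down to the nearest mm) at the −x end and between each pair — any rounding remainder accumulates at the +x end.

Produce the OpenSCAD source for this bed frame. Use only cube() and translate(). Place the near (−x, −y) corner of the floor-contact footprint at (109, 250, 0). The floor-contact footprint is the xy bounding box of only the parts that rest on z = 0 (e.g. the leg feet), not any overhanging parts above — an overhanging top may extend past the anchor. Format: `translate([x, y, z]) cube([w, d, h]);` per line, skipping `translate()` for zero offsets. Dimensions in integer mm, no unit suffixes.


translate([109, 250, 0]) cube([73, 73, 514]);
translate([109, 1766, 0]) cube([73, 73, 514]);
translate([2119, 250, 0]) cube([73, 73, 514]);
translate([2119, 1766, 0]) cube([73, 73, 514]);
translate([182, 250, 274]) cube([1937, 20, 189]);
translate([182, 1819, 274]) cube([1937, 20, 189]);
translate([109, 323, 274]) cube([20, 1443, 189]);
translate([2172, 323, 274]) cube([20, 1443, 189]);
translate([248, 250, 463]) cube([67, 1589, 18]);
translate([381, 250, 463]) cube([67, 1589, 18]);
translate([514, 250, 463]) cube([67, 1589, 18]);
translate([647, 250, 463]) cube([67, 1589, 18]);
translate([780, 250, 463]) cube([67, 1589, 18]);
translate([913, 250, 463]) cube([67, 1589, 18]);
translate([1046, 250, 463]) cube([67, 1589, 18]);
translate([1179, 250, 463]) cube([67, 1589, 18]);
translate([1312, 250, 463]) cube([67, 1589, 18]);
translate([1445, 250, 463]) cube([67, 1589, 18]);
translate([1578, 250, 463]) cube([67, 1589, 18]);
translate([1711, 250, 463]) cube([67, 1589, 18]);
translate([1844, 250, 463]) cube([67, 1589, 18]);
translate([1977, 250, 463]) cube([67, 1589, 18]);


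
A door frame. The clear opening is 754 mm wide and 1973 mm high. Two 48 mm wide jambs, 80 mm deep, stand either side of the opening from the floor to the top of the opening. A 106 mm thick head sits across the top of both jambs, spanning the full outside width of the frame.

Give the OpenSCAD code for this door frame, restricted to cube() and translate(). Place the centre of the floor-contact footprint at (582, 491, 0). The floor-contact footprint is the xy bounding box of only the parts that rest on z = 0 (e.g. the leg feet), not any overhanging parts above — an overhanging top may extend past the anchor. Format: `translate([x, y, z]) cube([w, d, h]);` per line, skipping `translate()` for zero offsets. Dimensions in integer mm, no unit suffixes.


translate([157, 451, 0]) cube([48, 80, 1973]);
translate([959, 451, 0]) cube([48, 80, 1973]);
translate([157, 451, 1973]) cube([850, 80, 106]);


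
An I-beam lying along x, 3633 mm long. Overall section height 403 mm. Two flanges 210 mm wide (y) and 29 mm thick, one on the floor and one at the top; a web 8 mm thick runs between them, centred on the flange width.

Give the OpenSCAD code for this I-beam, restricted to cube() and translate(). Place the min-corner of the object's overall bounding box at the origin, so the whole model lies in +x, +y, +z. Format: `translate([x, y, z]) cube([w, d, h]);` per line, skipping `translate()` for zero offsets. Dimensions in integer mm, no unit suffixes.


cube([3633, 210, 29]);
translate([0, 101, 29]) cube([3633, 8, 345]);
translate([0, 0, 374]) cube([3633, 210, 29]);


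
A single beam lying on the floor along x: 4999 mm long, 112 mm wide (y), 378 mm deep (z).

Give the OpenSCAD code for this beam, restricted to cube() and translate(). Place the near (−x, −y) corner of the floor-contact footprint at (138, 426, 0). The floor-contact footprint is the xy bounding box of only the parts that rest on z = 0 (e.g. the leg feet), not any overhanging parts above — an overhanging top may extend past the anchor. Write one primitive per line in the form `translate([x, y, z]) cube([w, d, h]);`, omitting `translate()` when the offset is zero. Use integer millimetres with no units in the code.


translate([138, 426, 0]) cube([4999, 112, 378]);


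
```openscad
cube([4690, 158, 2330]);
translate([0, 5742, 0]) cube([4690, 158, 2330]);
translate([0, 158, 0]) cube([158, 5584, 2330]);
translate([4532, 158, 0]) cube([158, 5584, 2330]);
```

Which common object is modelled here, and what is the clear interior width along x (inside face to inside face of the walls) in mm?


A house (or room) frame. The interior width is 4374 mm.

Four 2330 mm walls enclosing a rectangle with no floor or roof — a room or house frame. Outside width is 4690 mm and wall thickness is 158 mm, so the interior width is 4690 − 2 × 158 = 4374 mm.


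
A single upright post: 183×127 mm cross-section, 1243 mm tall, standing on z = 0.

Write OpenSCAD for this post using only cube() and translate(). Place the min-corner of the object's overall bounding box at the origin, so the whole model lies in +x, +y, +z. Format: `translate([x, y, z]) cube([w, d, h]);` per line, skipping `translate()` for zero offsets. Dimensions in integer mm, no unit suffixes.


cube([183, 127, 1243]);


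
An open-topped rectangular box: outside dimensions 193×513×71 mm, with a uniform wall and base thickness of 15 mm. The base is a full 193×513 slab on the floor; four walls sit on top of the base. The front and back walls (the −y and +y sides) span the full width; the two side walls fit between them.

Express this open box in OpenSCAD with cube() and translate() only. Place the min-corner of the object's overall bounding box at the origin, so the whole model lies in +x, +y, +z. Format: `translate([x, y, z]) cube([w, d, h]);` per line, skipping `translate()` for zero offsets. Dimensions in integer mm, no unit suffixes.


cube([193, 513, 15]);
translate([0, 0, 15]) cube([193, 15, 56]);
translate([0, 498, 15]) cube([193, 15, 56]);
translate([0, 15, 15]) cube([15, 483, 56]);
translate([178, 15, 15]) cube([15, 483, 56]);


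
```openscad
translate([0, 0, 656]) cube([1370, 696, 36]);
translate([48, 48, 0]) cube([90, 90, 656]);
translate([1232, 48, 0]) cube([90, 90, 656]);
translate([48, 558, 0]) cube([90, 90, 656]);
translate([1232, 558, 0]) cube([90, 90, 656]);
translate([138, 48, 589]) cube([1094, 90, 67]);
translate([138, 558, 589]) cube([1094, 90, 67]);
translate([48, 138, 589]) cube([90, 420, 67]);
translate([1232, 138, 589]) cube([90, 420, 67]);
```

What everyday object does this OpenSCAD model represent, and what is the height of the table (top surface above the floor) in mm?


A table. The table height is 692 mm.

A 1370×696×36 slab sits at z = 656 on four 90 mm square posts — a table. The top surface is at 656 + 36 = 692 mm.


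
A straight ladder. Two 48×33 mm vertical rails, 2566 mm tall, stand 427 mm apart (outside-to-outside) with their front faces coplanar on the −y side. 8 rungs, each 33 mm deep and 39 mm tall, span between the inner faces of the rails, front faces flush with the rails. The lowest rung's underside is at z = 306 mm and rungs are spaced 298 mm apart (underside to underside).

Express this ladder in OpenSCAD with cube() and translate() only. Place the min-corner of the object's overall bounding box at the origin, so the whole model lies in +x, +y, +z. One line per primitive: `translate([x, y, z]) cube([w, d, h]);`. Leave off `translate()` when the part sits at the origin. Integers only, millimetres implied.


cube([48, 33, 2566]);
translate([379, 0, 0]) cube([48, 33, 2566]);
translate([48, 0, 306]) cube([331, 33, 39]);
translate([48, 0, 604]) cube([331, 33, 39]);
translate([48, 0, 902]) cube([331, 33, 39]);
translate([48, 0, 1200]) cube([331, 33, 39]);
translate([48, 0, 1498]) cube([331, 33, 39]);
translate([48, 0, 1796]) cube([331, 33, 39]);
translate([48, 0, 2094]) cube([331, 33, 39]);
translate([48, 0, 2392]) cube([331, 33, 39]);


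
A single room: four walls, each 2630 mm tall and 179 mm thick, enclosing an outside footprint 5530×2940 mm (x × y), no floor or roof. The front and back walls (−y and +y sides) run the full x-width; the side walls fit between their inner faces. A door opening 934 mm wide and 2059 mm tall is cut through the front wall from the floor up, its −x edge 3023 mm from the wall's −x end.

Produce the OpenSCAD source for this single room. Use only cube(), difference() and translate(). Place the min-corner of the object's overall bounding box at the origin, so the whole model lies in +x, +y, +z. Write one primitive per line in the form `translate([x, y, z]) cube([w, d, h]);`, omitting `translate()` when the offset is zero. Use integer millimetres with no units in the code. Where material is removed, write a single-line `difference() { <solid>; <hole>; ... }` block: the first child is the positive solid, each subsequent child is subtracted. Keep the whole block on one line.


difference() { cube([5530, 179, 2630]); translate([3023, 0, 0]) cube([934, 179, 2059]); }
translate([0, 2761, 0]) cube([5530, 179, 2630]);
translate([0, 179, 0]) cube([179, 2582, 2630]);
translate([5351, 179, 0]) cube([179, 2582, 2630]);


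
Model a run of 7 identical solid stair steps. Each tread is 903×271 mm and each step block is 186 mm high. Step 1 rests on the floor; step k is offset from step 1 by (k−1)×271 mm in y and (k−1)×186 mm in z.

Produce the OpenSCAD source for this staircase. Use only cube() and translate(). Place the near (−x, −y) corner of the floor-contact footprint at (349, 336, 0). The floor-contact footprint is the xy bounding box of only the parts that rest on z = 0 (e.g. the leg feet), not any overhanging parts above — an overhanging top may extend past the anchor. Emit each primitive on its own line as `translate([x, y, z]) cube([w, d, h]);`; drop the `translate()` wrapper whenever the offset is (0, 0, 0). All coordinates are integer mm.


translate([349, 336, 0]) cube([903, 271, 186]);
translate([349, 607, 186]) cube([903, 271, 186]);
translate([349, 878, 372]) cube([903, 271, 186]);
translate([349, 1149, 558]) cube([903, 271, 186]);
translate([349, 1420, 744]) cube([903, 271, 186]);
translate([349, 1691, 930]) cube([903, 271, 186]);
translate([349, 1962, 1116]) cube([903, 271, 186]);


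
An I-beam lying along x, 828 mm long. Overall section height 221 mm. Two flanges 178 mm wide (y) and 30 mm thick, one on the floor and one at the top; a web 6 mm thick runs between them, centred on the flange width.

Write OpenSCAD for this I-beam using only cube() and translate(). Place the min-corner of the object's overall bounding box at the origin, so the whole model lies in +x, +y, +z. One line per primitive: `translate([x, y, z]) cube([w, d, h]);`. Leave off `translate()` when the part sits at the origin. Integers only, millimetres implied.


cube([828, 178, 30]);
translate([0, 86, 30]) cube([828, 6, 161]);
translate([0, 0, 191]) cube([828, 178, 30]);


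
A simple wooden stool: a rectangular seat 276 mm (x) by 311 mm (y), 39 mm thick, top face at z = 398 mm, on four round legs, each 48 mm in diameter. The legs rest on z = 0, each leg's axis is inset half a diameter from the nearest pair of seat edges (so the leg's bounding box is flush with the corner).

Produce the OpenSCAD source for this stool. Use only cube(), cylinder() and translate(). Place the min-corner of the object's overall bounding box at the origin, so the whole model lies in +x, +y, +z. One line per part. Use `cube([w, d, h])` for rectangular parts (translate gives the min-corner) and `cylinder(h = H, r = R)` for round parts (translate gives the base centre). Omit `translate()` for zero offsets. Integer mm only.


translate([0, 0, 359]) cube([276, 311, 39]);
translate([24, 24, 0]) cylinder(h = 359, r = 24);
translate([252, 24, 0]) cylinder(h = 359, r = 24);
translate([24, 287, 0]) cylinder(h = 359, r = 24);
translate([252, 287, 0]) cylinder(h = 359, r = 24);


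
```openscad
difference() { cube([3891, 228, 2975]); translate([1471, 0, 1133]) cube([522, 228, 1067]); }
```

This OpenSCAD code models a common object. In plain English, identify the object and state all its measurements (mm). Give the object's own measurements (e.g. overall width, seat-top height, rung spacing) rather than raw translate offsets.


A wall 3891 mm long (x), 228 mm thick (y), 2975 mm tall, with a rectangular window opening cut through it. The opening is 522 mm wide and 1067 mm tall; its sill is at z = 1133 mm and its near (−x) edge is 1471 mm from the wall's −x end. The opening passes through the full wall thickness.


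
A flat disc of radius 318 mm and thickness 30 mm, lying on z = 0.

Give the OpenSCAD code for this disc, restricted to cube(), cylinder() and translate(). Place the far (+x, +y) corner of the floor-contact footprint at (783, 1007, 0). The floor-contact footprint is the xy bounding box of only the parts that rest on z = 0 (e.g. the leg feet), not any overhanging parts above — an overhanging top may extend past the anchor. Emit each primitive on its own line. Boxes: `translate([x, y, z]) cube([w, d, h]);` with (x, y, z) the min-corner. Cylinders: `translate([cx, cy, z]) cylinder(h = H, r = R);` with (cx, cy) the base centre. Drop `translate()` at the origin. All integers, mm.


translate([465, 689, 0]) cylinder(h = 30, r = 318);


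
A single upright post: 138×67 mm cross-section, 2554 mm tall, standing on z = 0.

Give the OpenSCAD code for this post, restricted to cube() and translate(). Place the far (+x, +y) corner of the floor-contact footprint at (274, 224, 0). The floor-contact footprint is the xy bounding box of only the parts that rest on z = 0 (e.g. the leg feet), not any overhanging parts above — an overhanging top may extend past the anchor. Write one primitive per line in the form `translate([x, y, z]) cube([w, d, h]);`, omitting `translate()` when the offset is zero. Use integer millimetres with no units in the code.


translate([136, 157, 0]) cube([138, 67, 2554]);


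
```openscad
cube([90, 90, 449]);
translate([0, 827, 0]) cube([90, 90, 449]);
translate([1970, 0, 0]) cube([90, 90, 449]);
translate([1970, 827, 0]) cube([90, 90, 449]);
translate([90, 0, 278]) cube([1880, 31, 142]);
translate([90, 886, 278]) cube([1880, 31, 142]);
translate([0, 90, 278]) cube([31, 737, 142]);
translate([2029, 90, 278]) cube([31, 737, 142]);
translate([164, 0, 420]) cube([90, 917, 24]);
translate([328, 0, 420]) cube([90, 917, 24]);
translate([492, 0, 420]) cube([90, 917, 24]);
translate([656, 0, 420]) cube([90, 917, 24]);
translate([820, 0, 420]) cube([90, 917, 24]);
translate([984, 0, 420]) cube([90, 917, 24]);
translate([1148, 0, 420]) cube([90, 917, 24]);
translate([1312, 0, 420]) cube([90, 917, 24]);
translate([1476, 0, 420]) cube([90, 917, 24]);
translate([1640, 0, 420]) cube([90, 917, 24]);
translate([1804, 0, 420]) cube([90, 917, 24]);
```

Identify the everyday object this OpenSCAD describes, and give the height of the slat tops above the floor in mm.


A bed frame. The slat-top height is 444 mm.

Four posts, four rails, and a row of slats — a bed frame. Slats sit on the rails at z = 278 + 142 = 420; with slat thickness 24, the top is 444 mm.


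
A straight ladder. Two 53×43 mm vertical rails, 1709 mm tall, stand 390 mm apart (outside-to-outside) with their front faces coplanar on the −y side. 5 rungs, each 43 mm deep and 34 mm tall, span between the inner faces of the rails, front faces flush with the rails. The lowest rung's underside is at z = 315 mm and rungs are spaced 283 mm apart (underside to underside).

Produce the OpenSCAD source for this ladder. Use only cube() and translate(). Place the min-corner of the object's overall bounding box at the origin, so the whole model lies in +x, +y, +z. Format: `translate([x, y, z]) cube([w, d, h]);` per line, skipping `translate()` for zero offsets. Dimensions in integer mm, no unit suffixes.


cube([53, 43, 1709]);
translate([337, 0, 0]) cube([53, 43, 1709]);
translate([53, 0, 315]) cube([284, 43, 34]);
translate([53, 0, 598]) cube([284, 43, 34]);
translate([53, 0, 881]) cube([284, 43, 34]);
translate([53, 0, 1164]) cube([284, 43, 34]);
translate([53, 0, 1447]) cube([284, 43, 34]);


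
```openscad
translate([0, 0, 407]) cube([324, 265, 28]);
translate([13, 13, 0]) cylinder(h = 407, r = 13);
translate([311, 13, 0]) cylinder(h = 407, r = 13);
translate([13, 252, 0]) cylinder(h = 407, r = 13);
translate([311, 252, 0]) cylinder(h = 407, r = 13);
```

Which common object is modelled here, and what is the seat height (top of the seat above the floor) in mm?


A stool. The seat height is 435 mm.

A 324×265×28 slab at z = 407 on four corner cylinders — a stool. The seat top is 407 + 28 = 435 mm.


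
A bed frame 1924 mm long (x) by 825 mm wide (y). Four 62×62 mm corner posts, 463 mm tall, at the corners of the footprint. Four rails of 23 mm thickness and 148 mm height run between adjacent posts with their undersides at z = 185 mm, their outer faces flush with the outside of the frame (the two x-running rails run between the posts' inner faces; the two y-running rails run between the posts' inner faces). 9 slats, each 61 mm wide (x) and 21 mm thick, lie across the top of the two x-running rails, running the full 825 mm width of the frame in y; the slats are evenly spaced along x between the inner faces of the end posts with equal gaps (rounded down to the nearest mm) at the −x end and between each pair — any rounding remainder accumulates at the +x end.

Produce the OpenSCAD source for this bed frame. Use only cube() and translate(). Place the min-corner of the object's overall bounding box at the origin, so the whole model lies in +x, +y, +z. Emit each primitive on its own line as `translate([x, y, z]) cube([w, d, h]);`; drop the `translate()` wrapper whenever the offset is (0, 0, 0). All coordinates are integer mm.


cube([62, 62, 463]);
translate([0, 763, 0]) cube([62, 62, 463]);
translate([1862, 0, 0]) cube([62, 62, 463]);
translate([1862, 763, 0]) cube([62, 62, 463]);
translate([62, 0, 185]) cube([1800, 23, 148]);
translate([62, 802, 185]) cube([1800, 23, 148]);
translate([0, 62, 185]) cube([23, 701, 148]);
translate([1901, 62, 185]) cube([23, 701, 148]);
translate([187, 0, 333]) cube([61, 825, 21]);
translate([373, 0, 333]) cube([61, 825, 21]);
translate([559, 0, 333]) cube([61, 825, 21]);
translate([745, 0, 333]) cube([61, 825, 21]);
translate([931, 0, 333]) cube([61, 825, 21]);
translate([1117, 0, 333]) cube([61, 825, 21]);
translate([1303, 0, 333]) cube([61, 825, 21]);
translate([1489, 0, 333]) cube([61, 825, 21]);
translate([1675, 0, 333]) cube([61, 825, 21]);


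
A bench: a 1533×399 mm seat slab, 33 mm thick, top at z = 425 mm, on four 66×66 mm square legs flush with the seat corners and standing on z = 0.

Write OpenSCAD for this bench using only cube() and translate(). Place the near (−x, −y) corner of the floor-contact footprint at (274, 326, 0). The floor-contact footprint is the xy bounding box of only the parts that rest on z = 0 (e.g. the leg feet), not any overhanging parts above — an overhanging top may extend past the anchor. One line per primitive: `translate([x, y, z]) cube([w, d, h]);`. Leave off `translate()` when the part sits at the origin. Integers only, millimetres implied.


translate([274, 326, 392]) cube([1533, 399, 33]);
translate([274, 326, 0]) cube([66, 66, 392]);
translate([274, 659, 0]) cube([66, 66, 392]);
translate([1741, 326, 0]) cube([66, 66, 392]);
translate([1741, 659, 0]) cube([66, 66, 392]);


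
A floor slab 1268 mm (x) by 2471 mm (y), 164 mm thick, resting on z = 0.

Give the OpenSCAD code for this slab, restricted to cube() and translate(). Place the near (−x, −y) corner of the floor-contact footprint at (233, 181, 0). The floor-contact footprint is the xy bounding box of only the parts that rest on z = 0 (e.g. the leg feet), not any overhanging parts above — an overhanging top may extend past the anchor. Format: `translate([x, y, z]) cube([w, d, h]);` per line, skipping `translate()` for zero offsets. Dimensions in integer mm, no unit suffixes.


translate([233, 181, 0]) cube([1268, 2471, 164]);


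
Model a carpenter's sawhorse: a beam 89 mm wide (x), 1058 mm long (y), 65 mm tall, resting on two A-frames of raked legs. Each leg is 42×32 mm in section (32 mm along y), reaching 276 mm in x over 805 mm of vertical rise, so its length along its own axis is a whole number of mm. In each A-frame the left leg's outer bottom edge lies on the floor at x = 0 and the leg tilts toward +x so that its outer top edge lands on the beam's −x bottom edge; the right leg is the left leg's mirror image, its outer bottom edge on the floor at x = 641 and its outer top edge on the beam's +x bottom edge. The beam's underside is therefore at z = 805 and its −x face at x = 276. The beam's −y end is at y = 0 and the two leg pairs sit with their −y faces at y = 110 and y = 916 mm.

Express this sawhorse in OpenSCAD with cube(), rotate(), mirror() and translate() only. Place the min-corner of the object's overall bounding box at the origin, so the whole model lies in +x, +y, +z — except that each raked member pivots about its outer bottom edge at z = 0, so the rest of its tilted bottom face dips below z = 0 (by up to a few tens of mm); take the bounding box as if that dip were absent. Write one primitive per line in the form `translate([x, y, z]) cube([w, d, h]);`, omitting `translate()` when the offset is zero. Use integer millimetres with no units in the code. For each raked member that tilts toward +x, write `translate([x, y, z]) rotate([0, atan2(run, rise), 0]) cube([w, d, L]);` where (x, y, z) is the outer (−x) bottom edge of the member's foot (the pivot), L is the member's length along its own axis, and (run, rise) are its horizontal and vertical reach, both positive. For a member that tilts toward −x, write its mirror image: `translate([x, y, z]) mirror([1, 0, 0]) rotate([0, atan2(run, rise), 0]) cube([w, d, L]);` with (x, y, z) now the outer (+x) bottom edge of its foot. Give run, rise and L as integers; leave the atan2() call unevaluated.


// leg length = √(276² + 805²) = 851
// right-leg outer foot x = 2·276 + 89 = 641
// beam min-corner = (276, 0, 805)
translate([276, 0, 805]) cube([89, 1058, 65]);
translate([0, 110, 0]) rotate([0, atan2(276, 805), 0]) cube([42, 32, 851]);
translate([641, 110, 0]) mirror([1, 0, 0]) rotate([0, atan2(276, 805), 0]) cube([42, 32, 851]);
translate([0, 916, 0]) rotate([0, atan2(276, 805), 0]) cube([42, 32, 851]);
translate([641, 916, 0]) mirror([1, 0, 0]) rotate([0, atan2(276, 805), 0]) cube([42, 32, 851]);


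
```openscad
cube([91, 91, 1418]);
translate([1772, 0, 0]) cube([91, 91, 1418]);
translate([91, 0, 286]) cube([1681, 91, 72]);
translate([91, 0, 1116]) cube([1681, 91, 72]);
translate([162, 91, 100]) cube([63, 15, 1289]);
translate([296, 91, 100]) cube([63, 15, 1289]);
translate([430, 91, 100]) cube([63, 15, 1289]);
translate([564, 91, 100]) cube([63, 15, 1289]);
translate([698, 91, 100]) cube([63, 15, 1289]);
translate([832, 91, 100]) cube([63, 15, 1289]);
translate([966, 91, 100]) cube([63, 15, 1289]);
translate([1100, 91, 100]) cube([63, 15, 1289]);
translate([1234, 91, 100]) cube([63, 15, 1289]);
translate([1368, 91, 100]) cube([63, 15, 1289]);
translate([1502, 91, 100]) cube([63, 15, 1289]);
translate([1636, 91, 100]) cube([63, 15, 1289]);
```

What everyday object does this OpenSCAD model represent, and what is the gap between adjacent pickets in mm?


A fence section. The picket gap is 71 mm.

Two posts, two rails, 12 pickets — a fence section. Span 1681 mm holds 12 pickets of 63 mm with 13 equal gaps: ⌊(1681 − 12·63) / 13⌋ = 71 mm.


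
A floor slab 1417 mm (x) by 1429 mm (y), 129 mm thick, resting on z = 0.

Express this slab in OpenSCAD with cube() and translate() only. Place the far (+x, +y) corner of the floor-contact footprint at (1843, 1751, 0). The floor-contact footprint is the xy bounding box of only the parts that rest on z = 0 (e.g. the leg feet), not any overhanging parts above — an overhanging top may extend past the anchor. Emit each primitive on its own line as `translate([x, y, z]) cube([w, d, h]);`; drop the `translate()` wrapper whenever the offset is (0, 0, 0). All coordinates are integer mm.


translate([426, 322, 0]) cube([1417, 1429, 129]);


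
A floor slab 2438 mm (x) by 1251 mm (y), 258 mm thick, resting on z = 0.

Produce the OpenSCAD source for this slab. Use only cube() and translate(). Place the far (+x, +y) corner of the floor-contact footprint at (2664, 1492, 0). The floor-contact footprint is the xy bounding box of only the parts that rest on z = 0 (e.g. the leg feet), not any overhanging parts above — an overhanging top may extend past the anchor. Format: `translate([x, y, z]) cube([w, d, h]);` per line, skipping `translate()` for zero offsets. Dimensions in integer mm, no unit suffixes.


translate([226, 241, 0]) cube([2438, 1251, 258]);


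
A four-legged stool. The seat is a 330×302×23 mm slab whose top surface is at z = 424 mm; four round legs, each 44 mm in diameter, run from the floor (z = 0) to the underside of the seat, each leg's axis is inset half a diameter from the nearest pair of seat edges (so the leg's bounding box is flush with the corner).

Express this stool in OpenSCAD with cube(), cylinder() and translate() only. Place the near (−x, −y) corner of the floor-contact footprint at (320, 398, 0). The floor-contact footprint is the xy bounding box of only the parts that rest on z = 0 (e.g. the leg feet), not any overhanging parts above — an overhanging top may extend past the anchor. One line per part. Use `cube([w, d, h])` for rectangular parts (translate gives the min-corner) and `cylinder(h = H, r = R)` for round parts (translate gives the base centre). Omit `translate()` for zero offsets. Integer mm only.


translate([320, 398, 401]) cube([330, 302, 23]);
translate([342, 420, 0]) cylinder(h = 401, r = 22);
translate([628, 420, 0]) cylinder(h = 401, r = 22);
translate([342, 678, 0]) cylinder(h = 401, r = 22);
translate([628, 678, 0]) cylinder(h = 401, r = 22);


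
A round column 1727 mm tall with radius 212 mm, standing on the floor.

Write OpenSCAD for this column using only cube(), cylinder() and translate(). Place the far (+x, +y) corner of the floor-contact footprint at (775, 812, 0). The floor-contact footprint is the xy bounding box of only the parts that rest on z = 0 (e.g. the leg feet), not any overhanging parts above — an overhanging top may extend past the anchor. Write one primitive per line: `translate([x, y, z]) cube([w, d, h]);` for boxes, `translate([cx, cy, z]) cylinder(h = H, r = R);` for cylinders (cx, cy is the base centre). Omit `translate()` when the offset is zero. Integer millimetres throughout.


translate([563, 600, 0]) cylinder(h = 1727, r = 212);


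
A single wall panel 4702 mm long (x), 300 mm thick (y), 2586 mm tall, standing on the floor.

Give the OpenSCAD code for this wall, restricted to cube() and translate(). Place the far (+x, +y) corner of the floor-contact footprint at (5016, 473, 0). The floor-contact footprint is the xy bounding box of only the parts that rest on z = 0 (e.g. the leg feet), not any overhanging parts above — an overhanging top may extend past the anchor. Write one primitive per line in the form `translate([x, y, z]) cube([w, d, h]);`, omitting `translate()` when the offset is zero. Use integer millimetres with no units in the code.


translate([314, 173, 0]) cube([4702, 300, 2586]);


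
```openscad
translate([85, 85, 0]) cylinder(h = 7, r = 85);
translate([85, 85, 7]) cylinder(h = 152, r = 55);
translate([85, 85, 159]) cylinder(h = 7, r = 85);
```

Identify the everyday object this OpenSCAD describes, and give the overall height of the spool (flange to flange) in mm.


A spool. The overall height is 166 mm.

Three coaxial cylinders, large–small–large — a spool. Two 7 mm flanges and a 152 mm core give 7 + 152 + 7 = 166 mm.
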